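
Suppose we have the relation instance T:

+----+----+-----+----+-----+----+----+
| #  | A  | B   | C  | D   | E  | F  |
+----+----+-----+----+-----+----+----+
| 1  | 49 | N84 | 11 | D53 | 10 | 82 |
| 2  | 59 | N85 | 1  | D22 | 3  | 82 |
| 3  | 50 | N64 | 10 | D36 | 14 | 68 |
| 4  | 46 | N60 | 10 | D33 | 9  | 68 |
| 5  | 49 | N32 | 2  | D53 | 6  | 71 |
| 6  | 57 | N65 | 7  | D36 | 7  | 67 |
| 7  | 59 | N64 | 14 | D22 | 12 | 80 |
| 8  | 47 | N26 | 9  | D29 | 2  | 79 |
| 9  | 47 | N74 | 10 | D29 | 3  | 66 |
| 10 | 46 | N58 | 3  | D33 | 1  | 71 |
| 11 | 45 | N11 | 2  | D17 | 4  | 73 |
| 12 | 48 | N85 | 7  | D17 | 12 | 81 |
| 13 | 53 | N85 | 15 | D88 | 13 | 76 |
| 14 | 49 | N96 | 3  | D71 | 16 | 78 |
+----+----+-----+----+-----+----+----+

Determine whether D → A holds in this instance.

D=D53: rows 1, 5 → A = 49, 49 ✓
D=D22: rows 2, 7 → A = 59, 59 ✓
D=D36: rows 3, 6 → A takes values {50, 57} — violation
D=D33: rows 4, 10 → A = 46, 46 ✓
D=D29: rows 8, 9 → A = 47, 47 ✓
D=D17: rows 11, 12 → A takes values {45, 48} — violation
D=D88: row 13 → A = 53 ✓
D=D71: row 14 → A = 49 ✓
Two rows agree on D but differ on A, so D → A does not hold.

No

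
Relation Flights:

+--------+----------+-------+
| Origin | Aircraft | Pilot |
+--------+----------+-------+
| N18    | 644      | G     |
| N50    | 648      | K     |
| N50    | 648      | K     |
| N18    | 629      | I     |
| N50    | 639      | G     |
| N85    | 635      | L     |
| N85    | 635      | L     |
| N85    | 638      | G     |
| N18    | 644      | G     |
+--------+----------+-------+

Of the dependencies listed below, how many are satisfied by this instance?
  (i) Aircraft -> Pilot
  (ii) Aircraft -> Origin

(i) Aircraft -> Pilot: every LHS value maps to a single RHS value — holds.
(ii) Aircraft -> Origin: every LHS value maps to a single RHS value — holds.
2 of the 2 dependencies hold.

2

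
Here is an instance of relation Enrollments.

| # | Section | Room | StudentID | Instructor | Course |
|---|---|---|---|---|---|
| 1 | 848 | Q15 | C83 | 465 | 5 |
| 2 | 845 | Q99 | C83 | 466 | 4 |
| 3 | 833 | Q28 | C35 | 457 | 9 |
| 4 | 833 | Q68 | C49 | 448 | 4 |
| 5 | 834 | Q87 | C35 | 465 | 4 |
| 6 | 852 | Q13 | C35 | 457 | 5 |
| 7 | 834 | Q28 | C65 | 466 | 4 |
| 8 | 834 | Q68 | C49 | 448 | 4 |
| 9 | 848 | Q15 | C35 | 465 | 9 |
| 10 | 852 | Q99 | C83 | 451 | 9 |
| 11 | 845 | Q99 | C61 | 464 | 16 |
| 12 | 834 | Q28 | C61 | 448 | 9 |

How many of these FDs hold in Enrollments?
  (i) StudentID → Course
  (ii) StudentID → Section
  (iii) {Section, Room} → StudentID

0

(i) StudentID → Course: StudentID=C83: rows 1, 2, 10 → Course takes values {5, 4, 9} — violation; StudentID=C35: rows 3, 5, 6, 9 → Course takes values {9, 4, 5} — violation; StudentID=C61: rows 11, 12 → Course takes values {16, 9} — violation — fails.
(ii) StudentID → Section: StudentID=C83: rows 1, 2, 10 → Section takes values {848, 845, 852} — violation; StudentID=C35: rows 3, 5, 6, 9 → Section takes values {833, 834, 852, 848} — violation; StudentID=C49: rows 4, 8 → Section takes values {833, 834} — violation; StudentID=C61: rows 11, 12 → Section takes values {845, 834} — violation — fails.
(iii) {Section, Room} → StudentID: (Section=848, Room=Q15): rows 1, 9 → StudentID takes values {C83, C35} — violation; (Section=845, Room=Q99): rows 2, 11 → StudentID takes values {C83, C61} — violation; (Section=834, Room=Q28): rows 7, 12 → StudentID takes values {C65, C61} — violation — fails.
None of the 3 dependencies hold.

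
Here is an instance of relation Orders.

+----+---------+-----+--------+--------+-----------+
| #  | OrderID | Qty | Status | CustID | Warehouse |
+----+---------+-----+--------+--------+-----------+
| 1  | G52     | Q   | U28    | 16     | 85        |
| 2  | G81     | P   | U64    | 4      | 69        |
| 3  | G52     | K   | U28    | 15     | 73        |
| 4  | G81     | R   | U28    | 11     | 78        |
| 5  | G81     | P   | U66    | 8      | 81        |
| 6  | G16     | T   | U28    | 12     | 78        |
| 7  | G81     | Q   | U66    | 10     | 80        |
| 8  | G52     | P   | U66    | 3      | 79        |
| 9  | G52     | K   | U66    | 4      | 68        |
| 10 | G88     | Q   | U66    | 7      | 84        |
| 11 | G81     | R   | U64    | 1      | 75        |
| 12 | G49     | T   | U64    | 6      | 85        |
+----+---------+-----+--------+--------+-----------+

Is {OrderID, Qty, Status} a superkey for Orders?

Yes

All 12 rows have distinct {OrderID, Qty, Status} values, so {OrderID, Qty, Status} → (all attributes) holds and {OrderID, Qty, Status} is a superkey.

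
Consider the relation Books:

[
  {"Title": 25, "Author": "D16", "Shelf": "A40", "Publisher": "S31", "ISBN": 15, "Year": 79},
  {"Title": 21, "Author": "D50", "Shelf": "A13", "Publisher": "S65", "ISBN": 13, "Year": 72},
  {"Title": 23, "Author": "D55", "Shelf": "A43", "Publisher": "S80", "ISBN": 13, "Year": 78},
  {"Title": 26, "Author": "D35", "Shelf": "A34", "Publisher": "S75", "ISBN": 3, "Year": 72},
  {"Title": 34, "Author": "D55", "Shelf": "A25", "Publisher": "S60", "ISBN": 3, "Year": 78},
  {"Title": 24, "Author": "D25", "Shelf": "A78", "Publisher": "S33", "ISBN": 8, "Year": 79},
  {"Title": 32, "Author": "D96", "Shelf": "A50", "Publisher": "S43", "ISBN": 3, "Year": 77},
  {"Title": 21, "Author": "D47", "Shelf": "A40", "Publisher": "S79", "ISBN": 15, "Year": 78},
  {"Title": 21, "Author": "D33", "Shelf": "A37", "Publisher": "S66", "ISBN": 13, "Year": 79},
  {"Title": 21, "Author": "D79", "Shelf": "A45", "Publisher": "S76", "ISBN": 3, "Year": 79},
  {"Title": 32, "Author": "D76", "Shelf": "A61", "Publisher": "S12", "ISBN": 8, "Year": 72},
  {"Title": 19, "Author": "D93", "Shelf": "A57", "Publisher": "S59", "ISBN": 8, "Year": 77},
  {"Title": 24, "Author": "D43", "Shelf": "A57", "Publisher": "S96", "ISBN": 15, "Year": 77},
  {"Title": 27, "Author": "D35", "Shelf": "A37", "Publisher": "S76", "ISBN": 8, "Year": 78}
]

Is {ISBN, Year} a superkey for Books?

All 14 rows have distinct {ISBN, Year} values, so {ISBN, Year} → (all attributes) holds and {ISBN, Year} is a superkey.

Yes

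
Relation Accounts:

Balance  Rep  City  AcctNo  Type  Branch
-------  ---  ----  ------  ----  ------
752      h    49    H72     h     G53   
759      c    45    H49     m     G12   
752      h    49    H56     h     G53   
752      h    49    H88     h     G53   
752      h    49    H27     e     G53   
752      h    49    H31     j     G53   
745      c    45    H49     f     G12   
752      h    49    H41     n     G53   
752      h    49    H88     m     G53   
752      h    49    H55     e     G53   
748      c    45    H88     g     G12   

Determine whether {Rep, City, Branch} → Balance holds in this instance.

No

(Rep=h, City=49, Branch=G53): 8 rows → Balance = 752, 752, 752, 752, 752, 752, 752, 752 ✓
(Rep=c, City=45, Branch=G12): 3 rows → Balance takes values {759, 745, 748} — violation
Two rows agree on {Rep, City, Branch} but differ on Balance, so {Rep, City, Branch} → Balance does not hold.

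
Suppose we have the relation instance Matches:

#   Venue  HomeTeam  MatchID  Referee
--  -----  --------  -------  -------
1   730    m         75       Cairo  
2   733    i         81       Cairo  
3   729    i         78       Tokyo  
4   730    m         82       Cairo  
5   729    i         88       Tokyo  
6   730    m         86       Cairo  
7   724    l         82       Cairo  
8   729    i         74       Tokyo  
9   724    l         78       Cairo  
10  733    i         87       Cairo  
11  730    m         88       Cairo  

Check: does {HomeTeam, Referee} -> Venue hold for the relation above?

Yes

(HomeTeam=m, Referee=Cairo): rows 1, 4, 6, 11 → Venue = 730, 730, 730, 730 ✓
(HomeTeam=i, Referee=Cairo): rows 2, 10 → Venue = 733, 733 ✓
(HomeTeam=i, Referee=Tokyo): rows 3, 5, 8 → Venue = 729, 729, 729 ✓
(HomeTeam=l, Referee=Cairo): rows 7, 9 → Venue = 724, 724 ✓
Every {HomeTeam, Referee} value is associated with a single Venue value, so {HomeTeam, Referee} -> Venue holds.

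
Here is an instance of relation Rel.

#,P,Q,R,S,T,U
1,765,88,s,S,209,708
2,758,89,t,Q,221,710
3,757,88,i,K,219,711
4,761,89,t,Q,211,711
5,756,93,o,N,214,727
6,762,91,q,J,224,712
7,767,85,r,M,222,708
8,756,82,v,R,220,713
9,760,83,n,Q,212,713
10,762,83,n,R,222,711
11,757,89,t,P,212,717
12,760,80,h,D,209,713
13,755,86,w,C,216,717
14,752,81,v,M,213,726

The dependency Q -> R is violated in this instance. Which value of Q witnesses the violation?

Q=88: rows 1, 3 → R takes values {s, i} — violation
Q=89: rows 2, 4, 11 → R = t, t, t ✓
Q=93: row 5 → R = o ✓
Q=91: row 6 → R = q ✓
Q=85: row 7 → R = r ✓
Q=82: row 8 → R = v ✓
Q=83: rows 9, 10 → R = n, n ✓
Q=80: row 12 → R = h ✓
Q=86: row 13 → R = w ✓
Q=81: row 14 → R = v ✓
The only Q value with inconsistent R is Q=88.

88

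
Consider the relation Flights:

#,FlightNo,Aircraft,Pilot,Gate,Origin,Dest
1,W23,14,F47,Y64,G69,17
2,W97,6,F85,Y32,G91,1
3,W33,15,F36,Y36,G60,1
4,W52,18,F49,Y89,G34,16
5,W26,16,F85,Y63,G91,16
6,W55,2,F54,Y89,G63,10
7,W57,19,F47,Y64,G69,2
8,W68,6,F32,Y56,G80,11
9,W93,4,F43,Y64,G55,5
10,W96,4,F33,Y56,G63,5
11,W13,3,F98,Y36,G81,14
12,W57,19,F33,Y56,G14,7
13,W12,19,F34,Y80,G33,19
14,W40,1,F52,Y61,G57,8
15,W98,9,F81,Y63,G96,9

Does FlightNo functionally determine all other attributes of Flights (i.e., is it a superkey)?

Rows 7 and 12 have the same FlightNo value FlightNo=W57 but are distinct tuples, so FlightNo does not determine every attribute — not a superkey.

No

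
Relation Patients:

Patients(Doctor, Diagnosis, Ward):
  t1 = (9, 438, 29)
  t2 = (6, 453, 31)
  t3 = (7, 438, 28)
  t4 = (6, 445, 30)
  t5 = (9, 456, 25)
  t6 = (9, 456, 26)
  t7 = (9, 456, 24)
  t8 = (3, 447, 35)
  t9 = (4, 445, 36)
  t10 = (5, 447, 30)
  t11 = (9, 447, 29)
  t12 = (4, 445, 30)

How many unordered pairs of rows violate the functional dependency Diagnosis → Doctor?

Diagnosis=438: violating pairs (1,3) — 1 pair.
Diagnosis=445: violating pairs (4,9), (4,12) — 2 pairs.
Diagnosis=456: all 3 rows agree on Doctor — 0 pairs.
Diagnosis=447: violating pairs (8,10), (8,11), (10,11) — 3 pairs.

6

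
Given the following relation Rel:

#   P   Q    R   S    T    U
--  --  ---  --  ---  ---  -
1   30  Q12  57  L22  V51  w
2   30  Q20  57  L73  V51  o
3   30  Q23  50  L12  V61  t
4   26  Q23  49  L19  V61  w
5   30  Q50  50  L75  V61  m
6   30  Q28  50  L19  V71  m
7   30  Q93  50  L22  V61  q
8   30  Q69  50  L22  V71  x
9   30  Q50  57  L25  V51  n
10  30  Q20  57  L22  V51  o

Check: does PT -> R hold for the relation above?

(P=30, T=V51): rows 1, 2, 9, 10 → R = 57, 57, 57, 57 ✓
(P=30, T=V61): rows 3, 5, 7 → R = 50, 50, 50 ✓
(P=26, T=V61): row 4 → R = 49 ✓
(P=30, T=V71): rows 6, 8 → R = 50, 50 ✓
Every PT value is associated with a single R value, so PT -> R holds.

Yes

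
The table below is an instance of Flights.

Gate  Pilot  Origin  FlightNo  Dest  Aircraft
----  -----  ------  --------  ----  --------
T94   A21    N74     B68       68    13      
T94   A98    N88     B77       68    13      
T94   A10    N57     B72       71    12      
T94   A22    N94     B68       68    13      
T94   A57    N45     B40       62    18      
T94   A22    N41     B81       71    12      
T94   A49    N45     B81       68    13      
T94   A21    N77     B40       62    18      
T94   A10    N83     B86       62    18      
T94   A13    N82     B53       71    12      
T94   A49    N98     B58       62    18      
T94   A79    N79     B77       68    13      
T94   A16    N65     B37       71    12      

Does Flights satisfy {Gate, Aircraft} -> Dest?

Yes

(Gate=T94, Aircraft=13): 5 rows → Dest = 68, 68, 68, 68, 68 ✓
(Gate=T94, Aircraft=12): 4 rows → Dest = 71, 71, 71, 71 ✓
(Gate=T94, Aircraft=18): 4 rows → Dest = 62, 62, 62, 62 ✓
Every {Gate, Aircraft} value is associated with a single Dest value, so {Gate, Aircraft} -> Dest holds.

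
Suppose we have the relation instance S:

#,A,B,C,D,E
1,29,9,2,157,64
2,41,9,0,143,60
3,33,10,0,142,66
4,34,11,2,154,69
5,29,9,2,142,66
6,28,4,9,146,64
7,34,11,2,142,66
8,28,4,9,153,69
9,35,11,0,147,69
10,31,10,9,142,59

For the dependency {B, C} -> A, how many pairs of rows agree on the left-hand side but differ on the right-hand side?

(B=9, C=2): all 2 rows agree on A — 0 pairs.
(B=11, C=2): all 2 rows agree on A — 0 pairs.
(B=4, C=9): all 2 rows agree on A — 0 pairs.

0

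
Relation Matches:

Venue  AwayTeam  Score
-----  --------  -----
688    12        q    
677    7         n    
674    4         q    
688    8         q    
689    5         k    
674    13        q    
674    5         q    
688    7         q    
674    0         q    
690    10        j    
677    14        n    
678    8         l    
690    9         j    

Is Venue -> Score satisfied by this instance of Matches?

Yes

Venue=688: 3 rows → Score = q, q, q ✓
Venue=677: 2 rows → Score = n, n ✓
Venue=674: 4 rows → Score = q, q, q, q ✓
Venue=689: 1 row → Score = k ✓
Venue=690: 2 rows → Score = j, j ✓
Venue=678: 1 row → Score = l ✓
Every Venue value is associated with a single Score value, so Venue -> Score holds.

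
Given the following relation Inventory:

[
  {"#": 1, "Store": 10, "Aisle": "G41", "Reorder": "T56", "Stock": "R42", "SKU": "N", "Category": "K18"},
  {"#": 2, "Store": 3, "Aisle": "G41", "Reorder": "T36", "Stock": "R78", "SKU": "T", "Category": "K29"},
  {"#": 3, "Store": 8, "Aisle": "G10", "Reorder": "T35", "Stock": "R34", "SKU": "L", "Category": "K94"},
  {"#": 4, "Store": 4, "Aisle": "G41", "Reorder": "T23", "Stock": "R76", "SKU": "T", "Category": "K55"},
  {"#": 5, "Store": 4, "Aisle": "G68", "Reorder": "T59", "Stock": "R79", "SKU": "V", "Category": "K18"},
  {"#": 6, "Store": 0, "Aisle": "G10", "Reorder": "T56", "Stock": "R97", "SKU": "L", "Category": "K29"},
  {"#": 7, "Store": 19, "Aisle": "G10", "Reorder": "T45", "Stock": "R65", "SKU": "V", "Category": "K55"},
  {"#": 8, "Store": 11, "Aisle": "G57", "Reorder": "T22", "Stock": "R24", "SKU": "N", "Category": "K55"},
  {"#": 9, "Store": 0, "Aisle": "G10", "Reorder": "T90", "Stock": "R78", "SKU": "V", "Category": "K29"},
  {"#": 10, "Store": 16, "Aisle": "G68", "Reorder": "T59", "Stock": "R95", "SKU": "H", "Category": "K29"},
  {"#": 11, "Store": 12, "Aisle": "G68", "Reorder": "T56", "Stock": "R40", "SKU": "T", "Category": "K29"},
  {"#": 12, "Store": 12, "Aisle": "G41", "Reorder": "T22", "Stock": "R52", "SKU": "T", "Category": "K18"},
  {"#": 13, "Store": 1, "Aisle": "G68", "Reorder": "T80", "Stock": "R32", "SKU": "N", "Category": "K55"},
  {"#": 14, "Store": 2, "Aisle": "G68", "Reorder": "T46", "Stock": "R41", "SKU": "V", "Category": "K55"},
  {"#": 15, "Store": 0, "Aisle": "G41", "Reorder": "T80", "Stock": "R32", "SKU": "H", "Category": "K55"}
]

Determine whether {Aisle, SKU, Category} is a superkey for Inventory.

Yes

All 15 rows have distinct {Aisle, SKU, Category} values, so {Aisle, SKU, Category} → (all attributes) holds and {Aisle, SKU, Category} is a superkey.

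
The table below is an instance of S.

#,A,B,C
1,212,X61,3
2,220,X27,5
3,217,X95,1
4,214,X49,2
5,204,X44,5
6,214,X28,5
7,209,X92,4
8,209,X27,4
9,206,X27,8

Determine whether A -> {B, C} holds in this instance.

A=212: row 1 → {B,C} = (X61, 3) ✓
A=220: row 2 → {B,C} = (X27, 5) ✓
A=217: row 3 → {B,C} = (X95, 1) ✓
A=214: rows 4, 6 → {B,C} takes values {(X49, 2), (X28, 5)} — violation
A=204: row 5 → {B,C} = (X44, 5) ✓
A=209: rows 7, 8 → {B,C} takes values {(X92, 4), (X27, 4)} — violation
A=206: row 9 → {B,C} = (X27, 8) ✓
Two rows agree on A but differ on {B, C}, so A -> {B, C} does not hold.

No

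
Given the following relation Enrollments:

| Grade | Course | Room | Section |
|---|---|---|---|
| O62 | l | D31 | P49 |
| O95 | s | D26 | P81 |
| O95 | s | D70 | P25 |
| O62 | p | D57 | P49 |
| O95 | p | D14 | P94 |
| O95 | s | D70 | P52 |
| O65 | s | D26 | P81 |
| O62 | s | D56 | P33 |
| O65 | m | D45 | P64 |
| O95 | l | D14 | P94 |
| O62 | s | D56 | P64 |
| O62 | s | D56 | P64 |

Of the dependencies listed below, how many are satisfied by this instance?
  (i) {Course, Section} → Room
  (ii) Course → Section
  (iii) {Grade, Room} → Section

(i) {Course, Section} → Room: every LHS value maps to a single RHS value — holds.
(ii) Course → Section: Course=l: 2 rows → Section takes values {P49, P94} — violation; Course=s: 7 rows → Section takes values {P81, P25, P52, P33, P64} — violation; Course=p: 2 rows → Section takes values {P49, P94} — violation — fails.
(iii) {Grade, Room} → Section: (Grade=O95, Room=D70): 2 rows → Section takes values {P25, P52} — violation; (Grade=O62, Room=D56): 3 rows → Section takes values {P33, P64} — violation — fails.
1 of the 3 dependencies holds.

1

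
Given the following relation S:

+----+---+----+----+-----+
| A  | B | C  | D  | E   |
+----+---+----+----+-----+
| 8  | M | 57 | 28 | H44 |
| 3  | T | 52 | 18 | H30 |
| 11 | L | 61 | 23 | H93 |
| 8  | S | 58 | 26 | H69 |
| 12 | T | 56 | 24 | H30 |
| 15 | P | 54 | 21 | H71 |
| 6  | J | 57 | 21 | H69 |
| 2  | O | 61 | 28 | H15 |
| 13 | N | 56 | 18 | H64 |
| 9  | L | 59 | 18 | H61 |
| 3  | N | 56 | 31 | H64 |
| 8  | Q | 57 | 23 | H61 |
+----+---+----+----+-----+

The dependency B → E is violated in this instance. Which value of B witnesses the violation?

B=M: 1 row → E = H44 ✓
B=T: 2 rows → E = H30, H30 ✓
B=L: 2 rows → E takes values {H93, H61} — violation
B=S: 1 row → E = H69 ✓
B=P: 1 row → E = H71 ✓
B=J: 1 row → E = H69 ✓
B=O: 1 row → E = H15 ✓
B=N: 2 rows → E = H64, H64 ✓
B=Q: 1 row → E = H61 ✓
The only B value with inconsistent E is B=L.

L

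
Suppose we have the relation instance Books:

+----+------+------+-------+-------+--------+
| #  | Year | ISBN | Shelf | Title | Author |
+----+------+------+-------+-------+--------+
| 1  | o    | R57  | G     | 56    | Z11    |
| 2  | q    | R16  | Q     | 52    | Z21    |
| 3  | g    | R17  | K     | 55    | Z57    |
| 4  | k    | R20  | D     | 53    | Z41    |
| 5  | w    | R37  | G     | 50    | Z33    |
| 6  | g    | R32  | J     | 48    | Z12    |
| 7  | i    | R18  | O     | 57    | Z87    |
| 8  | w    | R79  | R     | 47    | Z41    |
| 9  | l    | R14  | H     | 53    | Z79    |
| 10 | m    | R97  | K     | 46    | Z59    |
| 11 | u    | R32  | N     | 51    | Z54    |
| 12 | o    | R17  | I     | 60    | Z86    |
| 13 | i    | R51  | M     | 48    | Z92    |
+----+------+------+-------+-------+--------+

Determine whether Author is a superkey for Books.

Rows 4 and 8 have the same Author value Author=Z41 but are distinct tuples, so Author does not determine every attribute — not a superkey.

No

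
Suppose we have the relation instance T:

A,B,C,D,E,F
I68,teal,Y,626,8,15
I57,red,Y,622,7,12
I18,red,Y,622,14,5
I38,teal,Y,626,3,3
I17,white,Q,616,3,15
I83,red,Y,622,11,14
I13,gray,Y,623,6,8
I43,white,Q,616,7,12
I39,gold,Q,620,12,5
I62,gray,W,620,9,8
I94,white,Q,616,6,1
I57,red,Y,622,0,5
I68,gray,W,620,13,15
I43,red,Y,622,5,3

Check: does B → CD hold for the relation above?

No

B=teal: 2 rows → {C,D} = (Y, 626), (Y, 626) ✓
B=red: 5 rows → {C,D} = (Y, 622), (Y, 622), (Y, 622), (Y, 622), (Y, 622) ✓
B=white: 3 rows → {C,D} = (Q, 616), (Q, 616), (Q, 616) ✓
B=gray: 3 rows → {C,D} takes values {(Y, 623), (W, 620)} — violation
B=gold: 1 row → {C,D} = (Q, 620) ✓
Two rows agree on B but differ on CD, so B → CD does not hold.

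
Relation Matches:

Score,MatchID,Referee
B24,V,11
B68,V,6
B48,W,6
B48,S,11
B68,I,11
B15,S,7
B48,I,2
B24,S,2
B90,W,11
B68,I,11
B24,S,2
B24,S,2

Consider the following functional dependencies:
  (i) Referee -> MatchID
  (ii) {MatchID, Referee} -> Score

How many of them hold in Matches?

1

(i) Referee -> MatchID: Referee=11: 5 rows → MatchID takes values {V, S, I, W} — violation; Referee=6: 2 rows → MatchID takes values {V, W} — violation; Referee=2: 4 rows → MatchID takes values {I, S} — violation — fails.
(ii) {MatchID, Referee} -> Score: every LHS value maps to a single RHS value — holds.
1 of the 2 dependencies holds.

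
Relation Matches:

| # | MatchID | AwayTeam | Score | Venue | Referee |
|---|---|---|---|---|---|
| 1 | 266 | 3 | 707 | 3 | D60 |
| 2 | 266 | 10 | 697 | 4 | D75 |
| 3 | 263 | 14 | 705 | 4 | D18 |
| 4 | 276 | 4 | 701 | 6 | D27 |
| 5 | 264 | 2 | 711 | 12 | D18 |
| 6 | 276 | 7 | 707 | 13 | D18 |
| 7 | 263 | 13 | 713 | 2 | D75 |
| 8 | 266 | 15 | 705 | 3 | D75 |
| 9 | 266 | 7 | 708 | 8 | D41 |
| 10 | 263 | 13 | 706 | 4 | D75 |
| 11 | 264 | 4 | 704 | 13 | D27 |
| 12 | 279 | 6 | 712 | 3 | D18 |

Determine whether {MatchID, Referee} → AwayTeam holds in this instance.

No

(MatchID=266, Referee=D60): row 1 → AwayTeam = 3 ✓
(MatchID=266, Referee=D75): rows 2, 8 → AwayTeam takes values {10, 15} — violation
(MatchID=263, Referee=D18): row 3 → AwayTeam = 14 ✓
(MatchID=276, Referee=D27): row 4 → AwayTeam = 4 ✓
(MatchID=264, Referee=D18): row 5 → AwayTeam = 2 ✓
(MatchID=276, Referee=D18): row 6 → AwayTeam = 7 ✓
(MatchID=263, Referee=D75): rows 7, 10 → AwayTeam = 13, 13 ✓
(MatchID=266, Referee=D41): row 9 → AwayTeam = 7 ✓
(MatchID=264, Referee=D27): row 11 → AwayTeam = 4 ✓
(MatchID=279, Referee=D18): row 12 → AwayTeam = 6 ✓
Two rows agree on {MatchID, Referee} but differ on AwayTeam, so {MatchID, Referee} → AwayTeam does not hold.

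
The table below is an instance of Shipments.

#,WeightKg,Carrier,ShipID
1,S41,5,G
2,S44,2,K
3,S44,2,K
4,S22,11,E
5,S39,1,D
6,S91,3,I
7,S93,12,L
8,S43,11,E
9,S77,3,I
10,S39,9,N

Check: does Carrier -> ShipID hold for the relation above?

Yes

Carrier=5: row 1 → ShipID = G ✓
Carrier=2: rows 2, 3 → ShipID = K, K ✓
Carrier=11: rows 4, 8 → ShipID = E, E ✓
Carrier=1: row 5 → ShipID = D ✓
Carrier=3: rows 6, 9 → ShipID = I, I ✓
Carrier=12: row 7 → ShipID = L ✓
Carrier=9: row 10 → ShipID = N ✓
Every Carrier value is associated with a single ShipID value, so Carrier -> ShipID holds.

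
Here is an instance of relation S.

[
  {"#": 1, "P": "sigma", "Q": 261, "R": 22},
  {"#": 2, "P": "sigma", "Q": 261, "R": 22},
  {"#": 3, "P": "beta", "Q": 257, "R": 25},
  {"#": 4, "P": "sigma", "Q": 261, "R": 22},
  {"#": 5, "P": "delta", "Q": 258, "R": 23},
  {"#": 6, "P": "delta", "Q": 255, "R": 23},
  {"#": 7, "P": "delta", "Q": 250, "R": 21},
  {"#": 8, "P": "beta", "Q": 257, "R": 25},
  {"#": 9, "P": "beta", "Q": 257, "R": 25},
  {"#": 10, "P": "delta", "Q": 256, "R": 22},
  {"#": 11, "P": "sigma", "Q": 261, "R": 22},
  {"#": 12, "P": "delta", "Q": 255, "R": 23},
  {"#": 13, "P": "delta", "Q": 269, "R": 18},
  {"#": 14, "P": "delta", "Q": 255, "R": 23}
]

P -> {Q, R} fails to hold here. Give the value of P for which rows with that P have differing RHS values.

P=sigma: rows 1, 2, 4, 11 → {Q,R} = (261, 22), (261, 22), (261, 22), (261, 22) ✓
P=beta: rows 3, 8, 9 → {Q,R} = (257, 25), (257, 25), (257, 25) ✓
P=delta: rows 5, 6, 7, 10, 12, 13, 14 → {Q,R} takes values {(258, 23), (255, 23), (250, 21), (256, 22), (269, 18)} — violation
The only P value with inconsistent RHS is P=delta.

delta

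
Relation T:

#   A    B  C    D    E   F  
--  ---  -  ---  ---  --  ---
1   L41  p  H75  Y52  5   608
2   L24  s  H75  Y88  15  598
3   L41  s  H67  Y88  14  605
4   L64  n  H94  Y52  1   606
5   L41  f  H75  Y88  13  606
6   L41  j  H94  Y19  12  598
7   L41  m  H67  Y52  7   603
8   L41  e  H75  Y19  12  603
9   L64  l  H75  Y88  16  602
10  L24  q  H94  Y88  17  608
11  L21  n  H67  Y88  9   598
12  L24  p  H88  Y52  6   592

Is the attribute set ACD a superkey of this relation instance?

All 12 rows have distinct ACD values, so ACD → (all attributes) holds and ACD is a superkey.

Yes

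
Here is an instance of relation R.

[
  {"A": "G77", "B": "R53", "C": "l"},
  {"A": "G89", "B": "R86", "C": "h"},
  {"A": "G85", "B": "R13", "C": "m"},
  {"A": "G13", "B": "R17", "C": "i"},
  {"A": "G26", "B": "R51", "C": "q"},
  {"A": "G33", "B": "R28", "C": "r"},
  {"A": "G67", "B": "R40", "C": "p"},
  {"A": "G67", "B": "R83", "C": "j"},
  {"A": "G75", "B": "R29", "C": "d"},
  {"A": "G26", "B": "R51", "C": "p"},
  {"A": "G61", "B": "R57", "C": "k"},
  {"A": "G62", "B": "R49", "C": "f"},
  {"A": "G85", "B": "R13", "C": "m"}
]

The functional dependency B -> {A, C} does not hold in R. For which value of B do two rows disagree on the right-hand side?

R51

B=R53: 1 row → {A,C} = (G77, l) ✓
B=R86: 1 row → {A,C} = (G89, h) ✓
B=R13: 2 rows → {A,C} = (G85, m), (G85, m) ✓
B=R17: 1 row → {A,C} = (G13, i) ✓
B=R51: 2 rows → {A,C} takes values {(G26, q), (G26, p)} — violation
B=R28: 1 row → {A,C} = (G33, r) ✓
B=R40: 1 row → {A,C} = (G67, p) ✓
B=R83: 1 row → {A,C} = (G67, j) ✓
B=R29: 1 row → {A,C} = (G75, d) ✓
B=R57: 1 row → {A,C} = (G61, k) ✓
B=R49: 1 row → {A,C} = (G62, f) ✓
The only B value with inconsistent RHS is B=R51.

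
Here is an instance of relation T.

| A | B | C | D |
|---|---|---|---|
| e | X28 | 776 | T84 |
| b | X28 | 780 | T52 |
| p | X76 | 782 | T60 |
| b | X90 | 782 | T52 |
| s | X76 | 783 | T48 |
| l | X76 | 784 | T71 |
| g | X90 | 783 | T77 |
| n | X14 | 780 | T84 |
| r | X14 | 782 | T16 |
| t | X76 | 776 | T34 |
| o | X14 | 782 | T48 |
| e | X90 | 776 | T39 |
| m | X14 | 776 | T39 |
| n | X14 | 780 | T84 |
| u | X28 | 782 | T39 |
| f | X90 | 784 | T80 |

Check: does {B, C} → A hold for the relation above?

(B=X28, C=776): 1 row → A = e ✓
(B=X28, C=780): 1 row → A = b ✓
(B=X76, C=782): 1 row → A = p ✓
(B=X90, C=782): 1 row → A = b ✓
(B=X76, C=783): 1 row → A = s ✓
(B=X76, C=784): 1 row → A = l ✓
(B=X90, C=783): 1 row → A = g ✓
(B=X14, C=780): 2 rows → A = n, n ✓
(B=X14, C=782): 2 rows → A takes values {r, o} — violation
(B=X76, C=776): 1 row → A = t ✓
(B=X90, C=776): 1 row → A = e ✓
(B=X14, C=776): 1 row → A = m ✓
(B=X28, C=782): 1 row → A = u ✓
(B=X90, C=784): 1 row → A = f ✓
Two rows agree on {B, C} but differ on A, so {B, C} → A does not hold.

No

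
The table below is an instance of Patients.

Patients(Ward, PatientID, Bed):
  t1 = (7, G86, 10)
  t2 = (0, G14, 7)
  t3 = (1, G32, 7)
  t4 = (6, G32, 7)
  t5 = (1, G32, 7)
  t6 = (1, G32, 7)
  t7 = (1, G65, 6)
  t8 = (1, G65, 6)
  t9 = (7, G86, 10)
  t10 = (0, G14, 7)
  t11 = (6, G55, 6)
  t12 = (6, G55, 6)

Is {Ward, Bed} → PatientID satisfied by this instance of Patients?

(Ward=7, Bed=10): rows 1, 9 → PatientID = G86, G86 ✓
(Ward=0, Bed=7): rows 2, 10 → PatientID = G14, G14 ✓
(Ward=1, Bed=7): rows 3, 5, 6 → PatientID = G32, G32, G32 ✓
(Ward=6, Bed=7): row 4 → PatientID = G32 ✓
(Ward=1, Bed=6): rows 7, 8 → PatientID = G65, G65 ✓
(Ward=6, Bed=6): rows 11, 12 → PatientID = G55, G55 ✓
Every {Ward, Bed} value is associated with a single PatientID value, so {Ward, Bed} → PatientID holds.

Yes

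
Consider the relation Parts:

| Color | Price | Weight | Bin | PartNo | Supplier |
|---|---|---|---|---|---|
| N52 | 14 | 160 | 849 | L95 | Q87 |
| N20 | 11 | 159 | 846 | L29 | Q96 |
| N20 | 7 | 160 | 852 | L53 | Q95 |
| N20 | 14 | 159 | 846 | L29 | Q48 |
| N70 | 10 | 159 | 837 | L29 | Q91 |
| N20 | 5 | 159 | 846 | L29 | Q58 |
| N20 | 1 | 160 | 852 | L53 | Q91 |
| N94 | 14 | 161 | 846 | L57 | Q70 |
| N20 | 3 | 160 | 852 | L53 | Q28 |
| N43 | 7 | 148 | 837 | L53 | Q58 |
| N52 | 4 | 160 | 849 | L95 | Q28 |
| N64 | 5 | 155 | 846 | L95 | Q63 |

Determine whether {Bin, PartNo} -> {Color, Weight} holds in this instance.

Yes

(Bin=849, PartNo=L95): 2 rows → {Color,Weight} = (N52, 160), (N52, 160) ✓
(Bin=846, PartNo=L29): 3 rows → {Color,Weight} = (N20, 159), (N20, 159), (N20, 159) ✓
(Bin=852, PartNo=L53): 3 rows → {Color,Weight} = (N20, 160), (N20, 160), (N20, 160) ✓
(Bin=837, PartNo=L29): 1 row → {Color,Weight} = (N70, 159) ✓
(Bin=846, PartNo=L57): 1 row → {Color,Weight} = (N94, 161) ✓
(Bin=837, PartNo=L53): 1 row → {Color,Weight} = (N43, 148) ✓
(Bin=846, PartNo=L95): 1 row → {Color,Weight} = (N64, 155) ✓
Every {Bin, PartNo} value is associated with a single {Color, Weight} value, so {Bin, PartNo} -> {Color, Weight} holds.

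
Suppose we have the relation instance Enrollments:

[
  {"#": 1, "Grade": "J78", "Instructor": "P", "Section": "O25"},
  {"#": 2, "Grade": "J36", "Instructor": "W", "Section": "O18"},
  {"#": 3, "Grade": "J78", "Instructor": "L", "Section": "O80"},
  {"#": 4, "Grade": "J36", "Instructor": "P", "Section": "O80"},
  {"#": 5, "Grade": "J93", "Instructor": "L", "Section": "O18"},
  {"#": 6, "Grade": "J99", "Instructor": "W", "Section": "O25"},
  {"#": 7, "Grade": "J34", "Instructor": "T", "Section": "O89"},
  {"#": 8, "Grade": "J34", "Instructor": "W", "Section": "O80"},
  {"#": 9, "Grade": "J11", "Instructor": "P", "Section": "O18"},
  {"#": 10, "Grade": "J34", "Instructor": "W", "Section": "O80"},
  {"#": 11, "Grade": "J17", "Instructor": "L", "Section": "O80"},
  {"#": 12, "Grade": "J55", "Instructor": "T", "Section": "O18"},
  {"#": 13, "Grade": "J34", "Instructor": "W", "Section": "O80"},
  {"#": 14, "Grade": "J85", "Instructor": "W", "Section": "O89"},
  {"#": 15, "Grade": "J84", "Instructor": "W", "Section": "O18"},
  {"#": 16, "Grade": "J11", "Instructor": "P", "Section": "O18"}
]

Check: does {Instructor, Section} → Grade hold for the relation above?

No

(Instructor=P, Section=O25): row 1 → Grade = J78 ✓
(Instructor=W, Section=O18): rows 2, 15 → Grade takes values {J36, J84} — violation
(Instructor=L, Section=O80): rows 3, 11 → Grade takes values {J78, J17} — violation
(Instructor=P, Section=O80): row 4 → Grade = J36 ✓
(Instructor=L, Section=O18): row 5 → Grade = J93 ✓
(Instructor=W, Section=O25): row 6 → Grade = J99 ✓
(Instructor=T, Section=O89): row 7 → Grade = J34 ✓
(Instructor=W, Section=O80): rows 8, 10, 13 → Grade = J34, J34, J34 ✓
(Instructor=P, Section=O18): rows 9, 16 → Grade = J11, J11 ✓
(Instructor=T, Section=O18): row 12 → Grade = J55 ✓
(Instructor=W, Section=O89): row 14 → Grade = J85 ✓
Two rows agree on {Instructor, Section} but differ on Grade, so {Instructor, Section} → Grade does not hold.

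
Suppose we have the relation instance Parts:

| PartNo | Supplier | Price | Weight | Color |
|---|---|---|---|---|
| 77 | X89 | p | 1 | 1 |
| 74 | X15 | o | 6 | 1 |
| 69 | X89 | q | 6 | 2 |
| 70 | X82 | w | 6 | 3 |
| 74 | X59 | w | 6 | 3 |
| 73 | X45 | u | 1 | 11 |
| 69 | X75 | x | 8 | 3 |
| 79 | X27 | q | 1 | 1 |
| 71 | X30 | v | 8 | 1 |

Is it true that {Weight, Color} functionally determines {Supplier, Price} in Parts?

No

(Weight=1, Color=1): 2 rows → {Supplier,Price} takes values {(X89, p), (X27, q)} — violation
(Weight=6, Color=1): 1 row → {Supplier,Price} = (X15, o) ✓
(Weight=6, Color=2): 1 row → {Supplier,Price} = (X89, q) ✓
(Weight=6, Color=3): 2 rows → {Supplier,Price} takes values {(X82, w), (X59, w)} — violation
(Weight=1, Color=11): 1 row → {Supplier,Price} = (X45, u) ✓
(Weight=8, Color=3): 1 row → {Supplier,Price} = (X75, x) ✓
(Weight=8, Color=1): 1 row → {Supplier,Price} = (X30, v) ✓
Two rows agree on {Weight, Color} but differ on {Supplier, Price}, so {Weight, Color} → {Supplier, Price} does not hold.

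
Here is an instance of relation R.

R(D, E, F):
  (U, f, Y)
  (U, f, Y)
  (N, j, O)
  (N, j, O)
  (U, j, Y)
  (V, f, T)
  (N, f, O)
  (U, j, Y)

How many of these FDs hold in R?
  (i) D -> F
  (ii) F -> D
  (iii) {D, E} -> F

3

(i) D -> F: every LHS value maps to a single RHS value — holds.
(ii) F -> D: every LHS value maps to a single RHS value — holds.
(iii) {D, E} -> F: every LHS value maps to a single RHS value — holds.
3 of the 3 dependencies hold.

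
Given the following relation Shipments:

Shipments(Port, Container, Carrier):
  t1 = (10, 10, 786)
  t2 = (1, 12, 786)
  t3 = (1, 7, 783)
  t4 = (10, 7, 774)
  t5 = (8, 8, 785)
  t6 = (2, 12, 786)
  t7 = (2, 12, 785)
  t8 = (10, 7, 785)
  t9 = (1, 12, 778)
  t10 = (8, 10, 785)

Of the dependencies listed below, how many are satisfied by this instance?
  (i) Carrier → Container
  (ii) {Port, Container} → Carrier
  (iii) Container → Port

(i) Carrier → Container: Carrier=786: rows 1, 2, 6 → Container takes values {10, 12} — violation; Carrier=785: rows 5, 7, 8, 10 → Container takes values {8, 12, 7, 10} — violation — fails.
(ii) {Port, Container} → Carrier: (Port=1, Container=12): rows 2, 9 → Carrier takes values {786, 778} — violation; (Port=10, Container=7): rows 4, 8 → Carrier takes values {774, 785} — violation; (Port=2, Container=12): rows 6, 7 → Carrier takes values {786, 785} — violation — fails.
(iii) Container → Port: Container=10: rows 1, 10 → Port takes values {10, 8} — violation; Container=12: rows 2, 6, 7, 9 → Port takes values {1, 2} — violation; Container=7: rows 3, 4, 8 → Port takes values {1, 10} — violation — fails.
None of the 3 dependencies hold.

0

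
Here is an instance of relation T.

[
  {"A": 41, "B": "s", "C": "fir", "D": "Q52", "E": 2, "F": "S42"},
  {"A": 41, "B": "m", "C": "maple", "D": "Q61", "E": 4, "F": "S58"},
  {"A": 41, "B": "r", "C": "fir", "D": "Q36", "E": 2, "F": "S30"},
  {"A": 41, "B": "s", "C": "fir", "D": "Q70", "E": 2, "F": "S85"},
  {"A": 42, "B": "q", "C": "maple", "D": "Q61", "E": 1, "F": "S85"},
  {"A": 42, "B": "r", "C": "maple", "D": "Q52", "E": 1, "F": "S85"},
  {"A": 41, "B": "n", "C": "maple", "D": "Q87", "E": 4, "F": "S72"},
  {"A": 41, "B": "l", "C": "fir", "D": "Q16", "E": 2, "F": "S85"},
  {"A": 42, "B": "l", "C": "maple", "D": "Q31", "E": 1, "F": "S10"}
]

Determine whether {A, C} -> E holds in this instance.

Yes

(A=41, C=fir): 4 rows → E = 2, 2, 2, 2 ✓
(A=41, C=maple): 2 rows → E = 4, 4 ✓
(A=42, C=maple): 3 rows → E = 1, 1, 1 ✓
Every {A, C} value is associated with a single E value, so {A, C} -> E holds.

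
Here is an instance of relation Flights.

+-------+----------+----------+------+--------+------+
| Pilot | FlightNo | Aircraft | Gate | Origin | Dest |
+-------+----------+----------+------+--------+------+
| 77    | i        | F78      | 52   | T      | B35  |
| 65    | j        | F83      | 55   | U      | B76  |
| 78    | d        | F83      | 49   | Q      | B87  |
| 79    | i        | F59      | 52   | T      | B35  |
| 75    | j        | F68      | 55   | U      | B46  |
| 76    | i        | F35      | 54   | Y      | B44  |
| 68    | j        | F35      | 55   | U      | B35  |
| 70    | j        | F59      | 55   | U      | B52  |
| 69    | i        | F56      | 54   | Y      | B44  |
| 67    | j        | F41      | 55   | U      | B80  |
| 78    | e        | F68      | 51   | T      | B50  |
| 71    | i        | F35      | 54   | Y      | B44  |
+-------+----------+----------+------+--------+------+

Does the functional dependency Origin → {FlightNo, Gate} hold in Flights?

No

Origin=T: 3 rows → {FlightNo,Gate} takes values {(i, 52), (e, 51)} — violation
Origin=U: 5 rows → {FlightNo,Gate} = (j, 55), (j, 55), (j, 55), (j, 55), (j, 55) ✓
Origin=Q: 1 row → {FlightNo,Gate} = (d, 49) ✓
Origin=Y: 3 rows → {FlightNo,Gate} = (i, 54), (i, 54), (i, 54) ✓
Two rows agree on Origin but differ on {FlightNo, Gate}, so Origin → {FlightNo, Gate} does not hold.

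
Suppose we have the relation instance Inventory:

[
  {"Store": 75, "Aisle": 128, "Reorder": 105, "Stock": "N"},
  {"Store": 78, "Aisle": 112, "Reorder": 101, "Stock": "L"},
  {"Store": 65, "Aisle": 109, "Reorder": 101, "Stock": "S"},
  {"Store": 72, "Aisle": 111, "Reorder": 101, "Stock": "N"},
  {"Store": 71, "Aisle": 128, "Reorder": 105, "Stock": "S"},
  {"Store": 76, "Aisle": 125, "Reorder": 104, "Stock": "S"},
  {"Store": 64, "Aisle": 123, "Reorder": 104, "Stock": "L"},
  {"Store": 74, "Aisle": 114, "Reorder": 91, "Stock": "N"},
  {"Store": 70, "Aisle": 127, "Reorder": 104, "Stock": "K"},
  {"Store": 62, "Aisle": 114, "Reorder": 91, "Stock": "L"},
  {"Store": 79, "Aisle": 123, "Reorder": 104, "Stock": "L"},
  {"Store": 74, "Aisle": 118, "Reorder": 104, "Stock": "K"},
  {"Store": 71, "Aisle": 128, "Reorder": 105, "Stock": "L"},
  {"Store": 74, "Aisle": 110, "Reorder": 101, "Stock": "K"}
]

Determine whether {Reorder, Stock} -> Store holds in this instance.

No

(Reorder=105, Stock=N): 1 row → Store = 75 ✓
(Reorder=101, Stock=L): 1 row → Store = 78 ✓
(Reorder=101, Stock=S): 1 row → Store = 65 ✓
(Reorder=101, Stock=N): 1 row → Store = 72 ✓
(Reorder=105, Stock=S): 1 row → Store = 71 ✓
(Reorder=104, Stock=S): 1 row → Store = 76 ✓
(Reorder=104, Stock=L): 2 rows → Store takes values {64, 79} — violation
(Reorder=91, Stock=N): 1 row → Store = 74 ✓
(Reorder=104, Stock=K): 2 rows → Store takes values {70, 74} — violation
(Reorder=91, Stock=L): 1 row → Store = 62 ✓
(Reorder=105, Stock=L): 1 row → Store = 71 ✓
(Reorder=101, Stock=K): 1 row → Store = 74 ✓
Two rows agree on {Reorder, Stock} but differ on Store, so {Reorder, Stock} -> Store does not hold.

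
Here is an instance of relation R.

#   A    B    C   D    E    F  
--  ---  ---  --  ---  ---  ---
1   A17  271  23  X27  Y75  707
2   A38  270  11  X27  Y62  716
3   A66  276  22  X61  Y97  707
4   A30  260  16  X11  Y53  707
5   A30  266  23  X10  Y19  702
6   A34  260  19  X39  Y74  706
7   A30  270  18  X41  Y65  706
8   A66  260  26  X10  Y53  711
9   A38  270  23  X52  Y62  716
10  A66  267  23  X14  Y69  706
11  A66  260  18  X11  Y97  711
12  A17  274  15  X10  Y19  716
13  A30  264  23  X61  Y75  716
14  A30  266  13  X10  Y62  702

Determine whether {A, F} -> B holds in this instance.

(A=A17, F=707): row 1 → B = 271 ✓
(A=A38, F=716): rows 2, 9 → B = 270, 270 ✓
(A=A66, F=707): row 3 → B = 276 ✓
(A=A30, F=707): row 4 → B = 260 ✓
(A=A30, F=702): rows 5, 14 → B = 266, 266 ✓
(A=A34, F=706): row 6 → B = 260 ✓
(A=A30, F=706): row 7 → B = 270 ✓
(A=A66, F=711): rows 8, 11 → B = 260, 260 ✓
(A=A66, F=706): row 10 → B = 267 ✓
(A=A17, F=716): row 12 → B = 274 ✓
(A=A30, F=716): row 13 → B = 264 ✓
Every {A, F} value is associated with a single B value, so {A, F} -> B holds.

Yes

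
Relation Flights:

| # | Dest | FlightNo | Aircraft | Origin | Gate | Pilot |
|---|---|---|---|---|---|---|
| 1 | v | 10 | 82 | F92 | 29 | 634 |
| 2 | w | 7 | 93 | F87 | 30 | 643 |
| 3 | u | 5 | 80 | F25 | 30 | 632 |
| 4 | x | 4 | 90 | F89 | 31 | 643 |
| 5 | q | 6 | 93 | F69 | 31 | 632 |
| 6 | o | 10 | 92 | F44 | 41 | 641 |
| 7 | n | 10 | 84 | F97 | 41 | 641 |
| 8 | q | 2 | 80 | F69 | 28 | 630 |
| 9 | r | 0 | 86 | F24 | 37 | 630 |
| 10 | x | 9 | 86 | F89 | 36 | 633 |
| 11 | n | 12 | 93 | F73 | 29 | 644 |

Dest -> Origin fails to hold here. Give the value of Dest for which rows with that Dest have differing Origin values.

n

Dest=v: row 1 → Origin = F92 ✓
Dest=w: row 2 → Origin = F87 ✓
Dest=u: row 3 → Origin = F25 ✓
Dest=x: rows 4, 10 → Origin = F89, F89 ✓
Dest=q: rows 5, 8 → Origin = F69, F69 ✓
Dest=o: row 6 → Origin = F44 ✓
Dest=n: rows 7, 11 → Origin takes values {F97, F73} — violation
Dest=r: row 9 → Origin = F24 ✓
The only Dest value with inconsistent Origin is Dest=n.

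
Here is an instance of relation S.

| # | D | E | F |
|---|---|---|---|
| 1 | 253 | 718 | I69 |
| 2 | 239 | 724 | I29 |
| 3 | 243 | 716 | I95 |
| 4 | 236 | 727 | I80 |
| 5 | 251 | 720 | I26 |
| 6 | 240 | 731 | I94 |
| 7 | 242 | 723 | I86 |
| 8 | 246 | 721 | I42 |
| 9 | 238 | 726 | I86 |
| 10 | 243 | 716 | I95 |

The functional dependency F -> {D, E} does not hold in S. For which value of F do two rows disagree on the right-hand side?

I86

F=I69: row 1 → {D,E} = (253, 718) ✓
F=I29: row 2 → {D,E} = (239, 724) ✓
F=I95: rows 3, 10 → {D,E} = (243, 716), (243, 716) ✓
F=I80: row 4 → {D,E} = (236, 727) ✓
F=I26: row 5 → {D,E} = (251, 720) ✓
F=I94: row 6 → {D,E} = (240, 731) ✓
F=I86: rows 7, 9 → {D,E} takes values {(242, 723), (238, 726)} — violation
F=I42: row 8 → {D,E} = (246, 721) ✓
The only F value with inconsistent RHS is F=I86.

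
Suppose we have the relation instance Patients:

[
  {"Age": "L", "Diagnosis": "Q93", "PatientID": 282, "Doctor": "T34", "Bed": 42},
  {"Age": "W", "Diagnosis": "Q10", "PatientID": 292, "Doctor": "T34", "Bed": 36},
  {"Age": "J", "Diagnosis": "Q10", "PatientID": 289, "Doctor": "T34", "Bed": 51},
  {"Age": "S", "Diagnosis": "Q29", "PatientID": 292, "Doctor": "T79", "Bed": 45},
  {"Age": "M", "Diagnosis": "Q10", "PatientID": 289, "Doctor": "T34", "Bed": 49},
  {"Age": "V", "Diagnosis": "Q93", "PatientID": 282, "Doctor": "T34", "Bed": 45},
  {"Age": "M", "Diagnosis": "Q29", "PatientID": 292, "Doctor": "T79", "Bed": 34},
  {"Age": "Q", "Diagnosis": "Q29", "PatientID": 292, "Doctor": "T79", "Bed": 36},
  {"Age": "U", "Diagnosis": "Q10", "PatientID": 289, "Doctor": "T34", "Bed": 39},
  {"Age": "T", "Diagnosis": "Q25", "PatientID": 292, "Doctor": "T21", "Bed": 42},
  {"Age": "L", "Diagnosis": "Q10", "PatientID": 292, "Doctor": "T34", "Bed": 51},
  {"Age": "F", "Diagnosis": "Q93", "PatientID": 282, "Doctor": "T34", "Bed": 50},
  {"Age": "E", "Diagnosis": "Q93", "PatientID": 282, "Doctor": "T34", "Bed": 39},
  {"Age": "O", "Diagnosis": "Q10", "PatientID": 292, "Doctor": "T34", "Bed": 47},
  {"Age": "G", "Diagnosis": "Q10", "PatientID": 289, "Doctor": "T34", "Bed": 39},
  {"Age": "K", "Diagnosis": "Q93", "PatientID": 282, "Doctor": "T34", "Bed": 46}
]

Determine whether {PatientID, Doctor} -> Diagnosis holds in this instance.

Yes

(PatientID=282, Doctor=T34): 5 rows → Diagnosis = Q93, Q93, Q93, Q93, Q93 ✓
(PatientID=292, Doctor=T34): 3 rows → Diagnosis = Q10, Q10, Q10 ✓
(PatientID=289, Doctor=T34): 4 rows → Diagnosis = Q10, Q10, Q10, Q10 ✓
(PatientID=292, Doctor=T79): 3 rows → Diagnosis = Q29, Q29, Q29 ✓
(PatientID=292, Doctor=T21): 1 row → Diagnosis = Q25 ✓
Every {PatientID, Doctor} value is associated with a single Diagnosis value, so {PatientID, Doctor} -> Diagnosis holds.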